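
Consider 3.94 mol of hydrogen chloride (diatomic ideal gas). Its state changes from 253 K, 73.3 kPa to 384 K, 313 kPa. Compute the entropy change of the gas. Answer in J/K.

ΔS = 0.286 J/K

ΔS = nC_p ln(T₂/T₁) − nR ln(P₂/P₁), with C_p = 7R/2 = 29.1 J mol⁻¹ K⁻¹ for a diatomic ideal gas.
ΔS = 3.94 × [29.1 × ln(384/253) − 8.314 × ln(313/73.3)] = 0.286 J/K.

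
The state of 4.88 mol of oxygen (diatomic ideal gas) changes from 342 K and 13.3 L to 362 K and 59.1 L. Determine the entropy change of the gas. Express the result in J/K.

ΔS = 66.3 J/K

Entropy is a state function: ΔS = nC_V ln(T₂/T₁) + nR ln(V₂/V₁), with C_V = 5R/2 = 20.79 J mol⁻¹ K⁻¹ for a diatomic ideal gas.
ΔS = 4.88 × [20.79 × ln(362/342) + 8.314 × ln(59.1/13.3)] = 66.3 J/K.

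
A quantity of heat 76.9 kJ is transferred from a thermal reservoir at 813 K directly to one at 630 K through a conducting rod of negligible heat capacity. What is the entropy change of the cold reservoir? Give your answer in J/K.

The cold reservoir gains heat Q, so ΔS_cold = +Q/T_C = 76900/630 = 122 J/K.

ΔS_cold = 122 J/K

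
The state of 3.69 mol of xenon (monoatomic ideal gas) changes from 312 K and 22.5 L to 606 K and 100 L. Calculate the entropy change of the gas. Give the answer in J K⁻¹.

ΔS = 76.3 J/K

Entropy is a state function: ΔS = nC_V ln(T₂/T₁) + nR ln(V₂/V₁), with C_V = 3R/2 = 12.47 J mol⁻¹ K⁻¹ for a monoatomic ideal gas.
ΔS = 3.69 × [12.47 × ln(606/312) + 8.314 × ln(100/22.5)] = 76.3 J/K.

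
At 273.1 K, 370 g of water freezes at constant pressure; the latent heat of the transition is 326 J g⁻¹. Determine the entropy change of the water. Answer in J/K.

ΔS = -442 J/K

Heat released by the substance: Q = −mL = −370 × 326 = −120620 J.
At constant T, ΔS = Q_rev/T = −120620 / 273.1 = -442 J/K.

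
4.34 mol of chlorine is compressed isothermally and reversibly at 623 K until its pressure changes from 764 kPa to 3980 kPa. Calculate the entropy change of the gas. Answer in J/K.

ΔS_gas = -59.6 J/K

For an isothermal ideal gas ΔS_gas = nR ln(P₁/P₂) = 4.34 × 8.314 × ln(764/3980) = -59.6 J/K.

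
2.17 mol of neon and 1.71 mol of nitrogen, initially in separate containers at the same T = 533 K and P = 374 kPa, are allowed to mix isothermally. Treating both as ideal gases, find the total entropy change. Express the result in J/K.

Mole fractions: x_A = 2.17/3.88 = 0.559, x_B = 0.441.
ΔS_mix = −R(n_A ln x_A + n_B ln x_B) = −8.314 × (2.17 ln 0.559 + 1.71 ln 0.441) = 22.1 J/K.

ΔS_mix = 22.1 J/K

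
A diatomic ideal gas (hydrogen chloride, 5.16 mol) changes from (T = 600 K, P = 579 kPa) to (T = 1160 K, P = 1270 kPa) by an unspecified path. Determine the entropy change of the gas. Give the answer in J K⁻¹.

ΔS = nC_p ln(T₂/T₁) − nR ln(P₂/P₁), with C_p = 7R/2 = 29.1 J mol⁻¹ K⁻¹ for a diatomic ideal gas.
ΔS = 5.16 × [29.1 × ln(1160/600) − 8.314 × ln(1270/579)] = 65.3 J/K.

ΔS = 65.3 J/K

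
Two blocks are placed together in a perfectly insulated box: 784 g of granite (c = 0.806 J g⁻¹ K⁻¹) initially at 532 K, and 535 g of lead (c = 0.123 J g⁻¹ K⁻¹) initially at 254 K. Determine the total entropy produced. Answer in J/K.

Energy balance: T_f = (m₁c₁T₁ + m₂c₂T₂)/(m₁c₁ + m₂c₂) = 505.78 K.
ΔS₁ = m₁c₁ ln(T_f/T₁) = 631.904 × ln(505.78/532) = -31.94 J/K.
ΔS₂ = m₂c₂ ln(T_f/T₂) = 65.805 × ln(505.78/254) = 45.32 J/K.
ΔS_total = -31.94 + 45.32 = 13.4 J/K.

ΔS_total = 13.4 J/K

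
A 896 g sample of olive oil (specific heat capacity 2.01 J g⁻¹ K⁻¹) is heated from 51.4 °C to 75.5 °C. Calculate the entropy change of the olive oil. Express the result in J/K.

In kelvin: T₁ = 324.55 K, T₂ = 348.65 K. ΔS = ∫dQ_rev/T = m c ln(T₂/T₁) = 896 × 2.01 × ln(348.65/324.55) = 129 J/K.

ΔS = 129 J/K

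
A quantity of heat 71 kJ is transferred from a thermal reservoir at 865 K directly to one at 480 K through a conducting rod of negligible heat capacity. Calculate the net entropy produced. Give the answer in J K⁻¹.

ΔS_total = 65.8 J/K

ΔS_hot = −Q/T_H = −71000/865 = -82.08 J/K and ΔS_cold = +Q/T_C = 71000/480 = 147.9 J/K.
ΔS_total = -82.08 + 147.9 = 65.8 J/K, positive as the second law requires.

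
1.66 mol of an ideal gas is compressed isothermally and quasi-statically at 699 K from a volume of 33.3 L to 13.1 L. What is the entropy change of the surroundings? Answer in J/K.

ΔS_surr = 12.9 J/K

For an isothermal ideal gas ΔS_gas = nR ln(V₂/V₁) = 1.66 × 8.314 × ln(13.1/33.3) = -12.9 J/K.
The process is reversible, so ΔS_surr = −ΔS_gas = 12.9 J/K and ΔS_universe = 0.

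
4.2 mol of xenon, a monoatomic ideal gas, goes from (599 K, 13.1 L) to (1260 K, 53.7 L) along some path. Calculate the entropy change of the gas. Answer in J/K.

Entropy is a state function: ΔS = nC_V ln(T₂/T₁) + nR ln(V₂/V₁), with C_V = 3R/2 = 12.47 J mol⁻¹ K⁻¹ for a monoatomic ideal gas.
ΔS = 4.2 × [12.47 × ln(1260/599) + 8.314 × ln(53.7/13.1)] = 88.2 J/K.

ΔS = 88.2 J/K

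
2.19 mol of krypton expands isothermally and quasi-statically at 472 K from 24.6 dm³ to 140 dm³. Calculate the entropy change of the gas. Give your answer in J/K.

For an isothermal ideal gas ΔS_gas = nR ln(V₂/V₁) = 2.19 × 8.314 × ln(140/24.6) = 31.7 J/K.

ΔS_gas = 31.7 J/K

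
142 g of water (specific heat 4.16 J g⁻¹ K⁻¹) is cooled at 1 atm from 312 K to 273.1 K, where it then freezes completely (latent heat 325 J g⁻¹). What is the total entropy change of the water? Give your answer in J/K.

ΔS = -248 J/K

Cooling step: ΔS₁ = m c ln(T_tr/T_i) = 142 × 4.16 × ln(273.1/312) = -78.66 J/K.
Phase change: ΔS₂ = −mL/T_tr = −142 × 325 / 273.1 = -169 J/K.
ΔS_total = (-78.66) + (-169) = -248 J/K.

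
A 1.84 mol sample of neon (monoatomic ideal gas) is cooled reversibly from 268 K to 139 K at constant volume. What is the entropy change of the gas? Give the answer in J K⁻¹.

ΔS = -15.1 J/K

At constant volume, ΔS = nC_V ln(T₂/T₁) with C_V = 3R/2 = 12.47 J mol⁻¹ K⁻¹.
ΔS = 1.84 × 12.47 × ln(139/268) = -15.1 J/K.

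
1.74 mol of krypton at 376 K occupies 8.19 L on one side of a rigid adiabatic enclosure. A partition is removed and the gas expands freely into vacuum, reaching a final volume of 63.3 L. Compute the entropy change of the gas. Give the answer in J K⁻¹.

For an ideal gas in free expansion Q = 0 and W = 0, so T is unchanged.
Entropy is a state function; using a reversible isothermal path, ΔS_gas = nR ln(V₂/V₁) = 1.74 × 8.314 × ln(63.3/8.19) = 29.6 J/K.

ΔS_gas = 29.6 J/K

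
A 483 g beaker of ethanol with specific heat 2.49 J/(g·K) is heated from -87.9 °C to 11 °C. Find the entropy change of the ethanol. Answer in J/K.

In kelvin: T₁ = 185.25 K, T₂ = 284.15 K. ΔS = ∫dQ_rev/T = m c ln(T₂/T₁) = 483 × 2.49 × ln(284.15/185.25) = 514 J/K.

ΔS = 514 J/K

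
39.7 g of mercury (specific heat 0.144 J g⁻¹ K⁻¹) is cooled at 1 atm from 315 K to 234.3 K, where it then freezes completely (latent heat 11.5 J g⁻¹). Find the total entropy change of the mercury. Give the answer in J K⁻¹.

Cooling step: ΔS₁ = m c ln(T_tr/T_i) = 39.7 × 0.144 × ln(234.3/315) = -1.692 J/K.
Phase change: ΔS₂ = −mL/T_tr = −39.7 × 11.5 / 234.3 = -1.949 J/K.
ΔS_total = (-1.692) + (-1.949) = -3.64 J/K.

ΔS = -3.64 J/K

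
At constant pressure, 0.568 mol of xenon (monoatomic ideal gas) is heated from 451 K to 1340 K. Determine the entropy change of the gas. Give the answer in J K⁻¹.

ΔS = 12.9 J/K

At constant pressure, ΔS = nC_p ln(T₂/T₁) with C_p = 5R/2 = 20.79 J mol⁻¹ K⁻¹.
ΔS = 0.568 × 20.79 × ln(1340/451) = 12.9 J/K.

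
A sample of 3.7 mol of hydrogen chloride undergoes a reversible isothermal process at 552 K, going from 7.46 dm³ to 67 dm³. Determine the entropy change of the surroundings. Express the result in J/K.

For an isothermal ideal gas ΔS_gas = nR ln(V₂/V₁) = 3.7 × 8.314 × ln(67/7.46) = 67.5 J/K.
The process is reversible, so ΔS_surr = −ΔS_gas = -67.5 J/K and ΔS_universe = 0.

ΔS_surr = -67.5 J/K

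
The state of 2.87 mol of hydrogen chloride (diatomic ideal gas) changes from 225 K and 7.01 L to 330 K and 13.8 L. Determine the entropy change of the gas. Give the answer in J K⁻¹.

Entropy is a state function: ΔS = nC_V ln(T₂/T₁) + nR ln(V₂/V₁), with C_V = 5R/2 = 20.79 J mol⁻¹ K⁻¹ for a diatomic ideal gas.
ΔS = 2.87 × [20.79 × ln(330/225) + 8.314 × ln(13.8/7.01)] = 39 J/K.

ΔS = 39 J/K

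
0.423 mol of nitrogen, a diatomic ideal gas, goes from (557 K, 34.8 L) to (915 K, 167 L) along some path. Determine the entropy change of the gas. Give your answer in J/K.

ΔS = 9.88 J/K

Entropy is a state function: ΔS = nC_V ln(T₂/T₁) + nR ln(V₂/V₁), with C_V = 5R/2 = 20.79 J mol⁻¹ K⁻¹ for a diatomic ideal gas.
ΔS = 0.423 × [20.79 × ln(915/557) + 8.314 × ln(167/34.8)] = 9.88 J/K.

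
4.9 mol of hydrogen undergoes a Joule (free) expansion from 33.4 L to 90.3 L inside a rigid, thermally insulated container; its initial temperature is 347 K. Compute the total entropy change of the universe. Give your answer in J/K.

For an ideal gas in free expansion Q = 0 and W = 0, so T is unchanged.
Entropy is a state function; using a reversible isothermal path, ΔS_gas = nR ln(V₂/V₁) = 4.9 × 8.314 × ln(90.3/33.4) = 40.5 J/K.
The insulated surroundings exchange no heat, so ΔS_surr = 0 and ΔS_universe = ΔS_gas.

ΔS_universe = 40.5 J/K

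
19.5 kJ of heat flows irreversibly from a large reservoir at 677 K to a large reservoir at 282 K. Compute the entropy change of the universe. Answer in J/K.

ΔS_total = 40.3 J/K

ΔS_hot = −Q/T_H = −19500/677 = -28.804 J/K and ΔS_cold = +Q/T_C = 19500/282 = 69.149 J/K.
ΔS_total = -28.804 + 69.149 = 40.3 J/K, positive as the second law requires.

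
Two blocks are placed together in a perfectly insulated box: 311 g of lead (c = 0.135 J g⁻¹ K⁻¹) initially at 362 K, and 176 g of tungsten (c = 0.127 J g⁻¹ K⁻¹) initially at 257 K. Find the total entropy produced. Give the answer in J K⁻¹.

Energy balance: T_f = (m₁c₁T₁ + m₂c₂T₂)/(m₁c₁ + m₂c₂) = 325.52 K.
ΔS₁ = m₁c₁ ln(T_f/T₁) = 41.985 × ln(325.52/362) = -4.46 J/K.
ΔS₂ = m₂c₂ ln(T_f/T₂) = 22.352 × ln(325.52/257) = 5.283 J/K.
ΔS_total = -4.46 + 5.283 = 0.823 J/K.

ΔS_total = 0.823 J/K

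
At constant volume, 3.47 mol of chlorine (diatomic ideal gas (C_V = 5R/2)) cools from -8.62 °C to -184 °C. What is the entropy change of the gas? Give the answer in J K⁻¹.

In kelvin: T₁ = 264.53 K, T₂ = 89.15 K. At constant volume, ΔS = nC_V ln(T₂/T₁) with C_V = 5R/2 = 20.79 J mol⁻¹ K⁻¹.
ΔS = 3.47 × 20.79 × ln(89.15/264.53) = -78.4 J/K.

ΔS = -78.4 J/K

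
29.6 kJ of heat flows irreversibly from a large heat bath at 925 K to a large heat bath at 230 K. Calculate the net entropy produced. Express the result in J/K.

ΔS_hot = −Q/T_H = −29600/925 = -32 J/K and ΔS_cold = +Q/T_C = 29600/230 = 128.7 J/K.
ΔS_total = -32 + 128.7 = 96.7 J/K, positive as the second law requires.

ΔS_total = 96.7 J/K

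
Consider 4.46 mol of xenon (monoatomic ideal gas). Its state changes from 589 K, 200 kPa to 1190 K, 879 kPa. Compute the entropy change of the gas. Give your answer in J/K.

ΔS = 10.3 J/K

ΔS = nC_p ln(T₂/T₁) − nR ln(P₂/P₁), with C_p = 5R/2 = 20.79 J mol⁻¹ K⁻¹ for a monoatomic ideal gas.
ΔS = 4.46 × [20.79 × ln(1190/589) − 8.314 × ln(879/200)] = 10.3 J/K.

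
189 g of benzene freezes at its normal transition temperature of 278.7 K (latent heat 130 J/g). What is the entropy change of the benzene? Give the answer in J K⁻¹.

ΔS = -88.2 J/K

Heat released by the substance: Q = −mL = −189 × 130 = −24570 J.
At constant T, ΔS = Q_rev/T = −24570 / 278.7 = -88.2 J/K.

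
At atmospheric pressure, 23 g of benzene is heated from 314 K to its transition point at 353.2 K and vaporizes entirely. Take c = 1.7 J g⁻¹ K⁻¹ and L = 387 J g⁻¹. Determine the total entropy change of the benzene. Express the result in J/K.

ΔS = 29.8 J/K

Warming step: ΔS₁ = m c ln(T_tr/T_i) = 23 × 1.7 × ln(353.2/314) = 4.6 J/K.
Phase change: ΔS₂ = +mL/T_tr = 23 × 387 / 353.2 = 25.2 J/K.
ΔS_total = (4.6) + (25.2) = 29.8 J/K.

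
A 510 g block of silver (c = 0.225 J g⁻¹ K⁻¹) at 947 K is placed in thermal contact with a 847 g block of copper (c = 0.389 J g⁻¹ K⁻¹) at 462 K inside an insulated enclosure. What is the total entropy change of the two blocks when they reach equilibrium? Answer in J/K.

ΔS_total = 24.2 J/K

Energy balance: T_f = (m₁c₁T₁ + m₂c₂T₂)/(m₁c₁ + m₂c₂) = 587.28 K.
ΔS₁ = m₁c₁ ln(T_f/T₁) = 114.75 × ln(587.28/947) = -54.83 J/K.
ΔS₂ = m₂c₂ ln(T_f/T₂) = 329.483 × ln(587.28/462) = 79.06 J/K.
ΔS_total = -54.83 + 79.06 = 24.2 J/K.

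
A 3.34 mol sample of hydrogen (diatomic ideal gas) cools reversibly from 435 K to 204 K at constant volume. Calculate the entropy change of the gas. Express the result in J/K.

ΔS = -52.6 J/K

At constant volume, ΔS = nC_V ln(T₂/T₁) with C_V = 5R/2 = 20.79 J mol⁻¹ K⁻¹.
ΔS = 3.34 × 20.79 × ln(204/435) = -52.6 J/K.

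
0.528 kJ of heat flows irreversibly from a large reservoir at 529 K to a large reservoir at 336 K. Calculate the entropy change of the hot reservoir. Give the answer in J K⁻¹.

The hot reservoir loses heat Q, so ΔS_hot = −Q/T_H = −528/529 = -0.998 J/K.

ΔS_hot = -0.998 J/K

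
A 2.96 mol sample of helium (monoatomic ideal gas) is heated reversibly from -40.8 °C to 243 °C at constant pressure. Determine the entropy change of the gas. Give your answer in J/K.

In kelvin: T₁ = 232.35 K, T₂ = 516.15 K. At constant pressure, ΔS = nC_p ln(T₂/T₁) with C_p = 5R/2 = 20.79 J mol⁻¹ K⁻¹.
ΔS = 2.96 × 20.79 × ln(516.15/232.35) = 49.1 J/K.

ΔS = 49.1 J/K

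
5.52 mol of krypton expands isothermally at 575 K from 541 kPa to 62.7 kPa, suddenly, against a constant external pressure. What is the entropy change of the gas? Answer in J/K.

ΔS_gas = 98.9 J/K

Entropy is a state function, so ΔS_gas depends only on the end states.
For an isothermal ideal gas ΔS_gas = nR ln(P₁/P₂) = 5.52 × 8.314 × ln(541/62.7) = 98.9 J/K.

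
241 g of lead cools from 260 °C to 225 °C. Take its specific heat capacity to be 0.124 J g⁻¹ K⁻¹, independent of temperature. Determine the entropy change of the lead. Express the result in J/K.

In kelvin: T₁ = 533.15 K, T₂ = 498.15 K. ΔS = ∫dQ_rev/T = m c ln(T₂/T₁) = 241 × 0.124 × ln(498.15/533.15) = -2.03 J/K.

ΔS = -2.03 J/K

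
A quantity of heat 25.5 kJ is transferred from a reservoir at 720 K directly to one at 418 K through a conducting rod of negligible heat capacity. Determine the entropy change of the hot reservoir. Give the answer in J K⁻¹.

ΔS_hot = -35.4 J/K

The hot reservoir loses heat Q, so ΔS_hot = −Q/T_H = −25500/720 = -35.4 J/K.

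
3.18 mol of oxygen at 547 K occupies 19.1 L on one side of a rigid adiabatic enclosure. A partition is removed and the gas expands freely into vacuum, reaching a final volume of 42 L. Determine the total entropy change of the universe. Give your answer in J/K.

No heat is exchanged and no work is done, so the ideal-gas temperature stays constant.
Entropy is a state function; using a reversible isothermal path, ΔS_gas = nR ln(V₂/V₁) = 3.18 × 8.314 × ln(42/19.1) = 20.8 J/K.
The insulated surroundings exchange no heat, so ΔS_surr = 0 and ΔS_universe = ΔS_gas.

ΔS_universe = 20.8 J/K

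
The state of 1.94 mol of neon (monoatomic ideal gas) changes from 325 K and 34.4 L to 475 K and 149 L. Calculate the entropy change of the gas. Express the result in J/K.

ΔS = 32.8 J/K

Entropy is a state function: ΔS = nC_V ln(T₂/T₁) + nR ln(V₂/V₁), with C_V = 3R/2 = 12.47 J mol⁻¹ K⁻¹ for a monoatomic ideal gas.
ΔS = 1.94 × [12.47 × ln(475/325) + 8.314 × ln(149/34.4)] = 32.8 J/K.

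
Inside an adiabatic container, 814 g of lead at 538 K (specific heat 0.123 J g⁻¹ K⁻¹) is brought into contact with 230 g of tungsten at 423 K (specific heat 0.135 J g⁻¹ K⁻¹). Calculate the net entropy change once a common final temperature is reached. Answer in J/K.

ΔS_total = 0.656 J/K

Energy balance: T_f = (m₁c₁T₁ + m₂c₂T₂)/(m₁c₁ + m₂c₂) = 510.78 K.
ΔS₁ = m₁c₁ ln(T_f/T₁) = 100.122 × ln(510.78/538) = -5.199 J/K.
ΔS₂ = m₂c₂ ln(T_f/T₂) = 31.05 × ln(510.78/423) = 5.855 J/K.
ΔS_total = -5.199 + 5.855 = 0.656 J/K.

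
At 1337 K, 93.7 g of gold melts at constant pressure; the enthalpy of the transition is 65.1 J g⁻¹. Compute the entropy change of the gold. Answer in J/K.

ΔS = 4.56 J/K

Heat absorbed by the substance: Q = mL = 93.7 × 65.1 = 6099.87 J.
At constant T, ΔS = Q_rev/T = 6099.87 / 1337 = 4.56 J/K.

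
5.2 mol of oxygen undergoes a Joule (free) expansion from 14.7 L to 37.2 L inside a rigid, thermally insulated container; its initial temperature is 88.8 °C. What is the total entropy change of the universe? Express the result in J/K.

For an ideal gas in free expansion Q = 0 and W = 0, so T is unchanged.
Entropy is a state function; using a reversible isothermal path, ΔS_gas = nR ln(V₂/V₁) = 5.2 × 8.314 × ln(37.2/14.7) = 40.1 J/K.
The insulated surroundings exchange no heat, so ΔS_surr = 0 and ΔS_universe = ΔS_gas.

ΔS_universe = 40.1 J/K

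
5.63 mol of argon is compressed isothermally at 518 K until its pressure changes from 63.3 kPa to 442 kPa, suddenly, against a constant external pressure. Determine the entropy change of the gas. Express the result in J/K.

ΔS_gas = -91 J/K

Entropy is a state function, so ΔS_gas depends only on the end states.
For an isothermal ideal gas ΔS_gas = nR ln(P₁/P₂) = 5.63 × 8.314 × ln(63.3/442) = -91 J/K.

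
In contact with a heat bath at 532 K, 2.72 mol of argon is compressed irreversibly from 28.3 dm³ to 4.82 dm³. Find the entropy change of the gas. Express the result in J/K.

ΔS_gas = -40 J/K

Entropy is a state function, so ΔS_gas depends only on the end states.
For an isothermal ideal gas ΔS_gas = nR ln(V₂/V₁) = 2.72 × 8.314 × ln(4.82/28.3) = -40 J/K.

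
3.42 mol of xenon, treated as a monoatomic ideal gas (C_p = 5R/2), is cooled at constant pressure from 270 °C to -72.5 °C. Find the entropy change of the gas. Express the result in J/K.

In kelvin: T₁ = 543.15 K, T₂ = 200.65 K. At constant pressure, ΔS = nC_p ln(T₂/T₁) with C_p = 5R/2 = 20.79 J mol⁻¹ K⁻¹.
ΔS = 3.42 × 20.79 × ln(200.65/543.15) = -70.8 J/K.

ΔS = -70.8 J/K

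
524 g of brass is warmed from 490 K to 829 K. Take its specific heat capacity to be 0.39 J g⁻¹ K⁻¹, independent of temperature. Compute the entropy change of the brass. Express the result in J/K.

ΔS = ∫dQ_rev/T = m c ln(T₂/T₁) = 524 × 0.39 × ln(829/490) = 107 J/K.

ΔS = 107 J/K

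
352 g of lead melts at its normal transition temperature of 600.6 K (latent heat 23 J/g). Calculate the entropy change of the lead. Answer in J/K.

Heat absorbed by the substance: Q = mL = 352 × 23 = 8096 J.
At constant T, ΔS = Q_rev/T = 8096 / 600.6 = 13.5 J/K.

ΔS = 13.5 J/K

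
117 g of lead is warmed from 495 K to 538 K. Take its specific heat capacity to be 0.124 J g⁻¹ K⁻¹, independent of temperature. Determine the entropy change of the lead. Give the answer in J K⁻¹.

ΔS = ∫dQ_rev/T = m c ln(T₂/T₁) = 117 × 0.124 × ln(538/495) = 1.21 J/K.

ΔS = 1.21 J/K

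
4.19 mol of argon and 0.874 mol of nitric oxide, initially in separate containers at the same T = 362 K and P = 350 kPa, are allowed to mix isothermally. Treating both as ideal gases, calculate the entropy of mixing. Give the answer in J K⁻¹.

Mole fractions: x_A = 4.19/5.06 = 0.827, x_B = 0.173.
ΔS_mix = −R(n_A ln x_A + n_B ln x_B) = −8.314 × (4.19 ln 0.827 + 0.874 ln 0.173) = 19.4 J/K.

ΔS_mix = 19.4 J/K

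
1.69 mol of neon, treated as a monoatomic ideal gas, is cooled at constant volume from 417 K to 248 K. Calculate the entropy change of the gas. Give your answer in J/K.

ΔS = -11 J/K

At constant volume, ΔS = nC_V ln(T₂/T₁) with C_V = 3R/2 = 12.47 J mol⁻¹ K⁻¹.
ΔS = 1.69 × 12.47 × ln(248/417) = -11 J/K.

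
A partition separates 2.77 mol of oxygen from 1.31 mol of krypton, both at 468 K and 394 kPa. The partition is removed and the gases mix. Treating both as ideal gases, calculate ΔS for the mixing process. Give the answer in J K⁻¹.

ΔS_mix = 21.3 J/K

Mole fractions: x_A = 2.77/4.08 = 0.679, x_B = 0.321.
ΔS_mix = −R(n_A ln x_A + n_B ln x_B) = −8.314 × (2.77 ln 0.679 + 1.31 ln 0.321) = 21.3 J/K.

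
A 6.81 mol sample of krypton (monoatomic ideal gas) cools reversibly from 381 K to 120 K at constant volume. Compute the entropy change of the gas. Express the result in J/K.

At constant volume, ΔS = nC_V ln(T₂/T₁) with C_V = 3R/2 = 12.47 J mol⁻¹ K⁻¹.
ΔS = 6.81 × 12.47 × ln(120/381) = -98.1 J/K.

ΔS = -98.1 J/K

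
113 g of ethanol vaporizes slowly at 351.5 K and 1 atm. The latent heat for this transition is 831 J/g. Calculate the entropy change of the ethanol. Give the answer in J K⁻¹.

ΔS = 267 J/K

Heat absorbed by the substance: Q = mL = 113 × 831 = 93903 J.
At constant T, ΔS = Q_rev/T = 93903 / 351.5 = 267 J/K.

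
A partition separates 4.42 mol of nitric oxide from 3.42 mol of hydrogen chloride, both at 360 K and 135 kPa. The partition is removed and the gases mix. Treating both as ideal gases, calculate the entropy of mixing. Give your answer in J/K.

ΔS_mix = 44.6 J/K

Mole fractions: x_A = 4.42/7.84 = 0.564, x_B = 0.436.
ΔS_mix = −R(n_A ln x_A + n_B ln x_B) = −8.314 × (4.42 ln 0.564 + 3.42 ln 0.436) = 44.6 J/K.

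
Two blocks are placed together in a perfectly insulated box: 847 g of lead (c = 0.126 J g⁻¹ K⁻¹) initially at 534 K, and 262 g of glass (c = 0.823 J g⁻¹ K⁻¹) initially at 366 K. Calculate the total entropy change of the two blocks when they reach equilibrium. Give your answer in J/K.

Energy balance: T_f = (m₁c₁T₁ + m₂c₂T₂)/(m₁c₁ + m₂c₂) = 421.62 K.
ΔS₁ = m₁c₁ ln(T_f/T₁) = 106.722 × ln(421.62/534) = -25.22 J/K.
ΔS₂ = m₂c₂ ln(T_f/T₂) = 215.626 × ln(421.62/366) = 30.51 J/K.
ΔS_total = -25.22 + 30.51 = 5.29 J/K.

ΔS_total = 5.29 J/K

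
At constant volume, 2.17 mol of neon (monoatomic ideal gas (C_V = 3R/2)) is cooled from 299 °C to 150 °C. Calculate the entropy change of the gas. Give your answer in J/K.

In kelvin: T₁ = 572.15 K, T₂ = 423.15 K. At constant volume, ΔS = nC_V ln(T₂/T₁) with C_V = 3R/2 = 12.47 J mol⁻¹ K⁻¹.
ΔS = 2.17 × 12.47 × ln(423.15/572.15) = -8.16 J/K.

ΔS = -8.16 J/K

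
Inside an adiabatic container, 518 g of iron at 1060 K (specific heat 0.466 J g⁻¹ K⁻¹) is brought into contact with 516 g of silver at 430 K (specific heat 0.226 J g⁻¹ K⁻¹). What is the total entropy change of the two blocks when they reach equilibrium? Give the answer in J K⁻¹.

Energy balance: T_f = (m₁c₁T₁ + m₂c₂T₂)/(m₁c₁ + m₂c₂) = 854.78 K.
ΔS₁ = m₁c₁ ln(T_f/T₁) = 241.388 × ln(854.78/1060) = -51.94 J/K.
ΔS₂ = m₂c₂ ln(T_f/T₂) = 116.616 × ln(854.78/430) = 80.12 J/K.
ΔS_total = -51.94 + 80.12 = 28.2 J/K.

ΔS_total = 28.2 J/K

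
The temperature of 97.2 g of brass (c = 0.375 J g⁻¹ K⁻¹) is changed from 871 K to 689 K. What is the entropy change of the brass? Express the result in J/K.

ΔS = ∫dQ_rev/T = m c ln(T₂/T₁) = 97.2 × 0.375 × ln(689/871) = -8.54 J/K.

ΔS = -8.54 J/K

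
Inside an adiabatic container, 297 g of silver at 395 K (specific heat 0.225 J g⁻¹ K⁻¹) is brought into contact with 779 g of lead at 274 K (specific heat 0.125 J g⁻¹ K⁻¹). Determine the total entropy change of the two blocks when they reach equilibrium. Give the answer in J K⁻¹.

ΔS_total = 2.7 J/K

Energy balance: T_f = (m₁c₁T₁ + m₂c₂T₂)/(m₁c₁ + m₂c₂) = 323.24 K.
ΔS₁ = m₁c₁ ln(T_f/T₁) = 66.825 × ln(323.24/395) = -13.397 J/K.
ΔS₂ = m₂c₂ ln(T_f/T₂) = 97.375 × ln(323.24/274) = 16.094 J/K.
ΔS_total = -13.397 + 16.094 = 2.7 J/K.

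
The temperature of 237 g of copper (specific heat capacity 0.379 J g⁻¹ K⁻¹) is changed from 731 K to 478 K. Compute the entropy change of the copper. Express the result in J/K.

ΔS = ∫dQ_rev/T = m c ln(T₂/T₁) = 237 × 0.379 × ln(478/731) = -38.2 J/K.

ΔS = -38.2 J/K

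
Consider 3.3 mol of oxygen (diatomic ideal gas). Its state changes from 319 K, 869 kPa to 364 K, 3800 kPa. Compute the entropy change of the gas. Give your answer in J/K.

ΔS = -27.8 J/K

ΔS = nC_p ln(T₂/T₁) − nR ln(P₂/P₁), with C_p = 7R/2 = 29.1 J mol⁻¹ K⁻¹ for a diatomic ideal gas.
ΔS = 3.3 × [29.1 × ln(364/319) − 8.314 × ln(3800/869)] = -27.8 J/K.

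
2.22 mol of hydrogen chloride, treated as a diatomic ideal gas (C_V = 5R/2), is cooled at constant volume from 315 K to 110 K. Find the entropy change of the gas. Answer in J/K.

ΔS = -48.5 J/K

At constant volume, ΔS = nC_V ln(T₂/T₁) with C_V = 5R/2 = 20.79 J mol⁻¹ K⁻¹.
ΔS = 2.22 × 20.79 × ln(110/315) = -48.5 J/K.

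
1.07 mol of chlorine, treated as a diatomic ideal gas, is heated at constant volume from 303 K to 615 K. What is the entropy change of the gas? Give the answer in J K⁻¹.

At constant volume, ΔS = nC_V ln(T₂/T₁) with C_V = 5R/2 = 20.79 J mol⁻¹ K⁻¹.
ΔS = 1.07 × 20.79 × ln(615/303) = 15.7 J/K.

ΔS = 15.7 J/K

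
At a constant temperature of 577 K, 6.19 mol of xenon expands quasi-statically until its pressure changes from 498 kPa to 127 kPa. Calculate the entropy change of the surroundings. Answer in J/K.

ΔS_surr = -70.3 J/K

For an isothermal ideal gas ΔS_gas = nR ln(P₁/P₂) = 6.19 × 8.314 × ln(498/127) = 70.3 J/K.
The process is reversible, so ΔS_surr = −ΔS_gas = -70.3 J/K and ΔS_universe = 0.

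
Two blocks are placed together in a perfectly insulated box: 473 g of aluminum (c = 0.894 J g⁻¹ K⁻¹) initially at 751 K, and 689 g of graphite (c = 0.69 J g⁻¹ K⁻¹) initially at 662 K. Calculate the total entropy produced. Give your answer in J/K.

Energy balance: T_f = (m₁c₁T₁ + m₂c₂T₂)/(m₁c₁ + m₂c₂) = 703.9 K.
ΔS₁ = m₁c₁ ln(T_f/T₁) = 422.862 × ln(703.9/751) = -27.39 J/K.
ΔS₂ = m₂c₂ ln(T_f/T₂) = 475.41 × ln(703.9/662) = 29.17 J/K.
ΔS_total = -27.39 + 29.17 = 1.78 J/K.

ΔS_total = 1.78 J/K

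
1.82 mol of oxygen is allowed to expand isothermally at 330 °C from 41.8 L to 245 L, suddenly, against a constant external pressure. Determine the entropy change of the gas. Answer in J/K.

ΔS_gas = 26.8 J/K

Entropy is a state function, so ΔS_gas depends only on the end states.
For an isothermal ideal gas ΔS_gas = nR ln(V₂/V₁) = 1.82 × 8.314 × ln(245/41.8) = 26.8 J/K.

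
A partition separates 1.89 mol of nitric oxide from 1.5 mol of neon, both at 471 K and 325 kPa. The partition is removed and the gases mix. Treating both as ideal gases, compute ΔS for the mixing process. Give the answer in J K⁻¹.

Mole fractions: x_A = 1.89/3.39 = 0.558, x_B = 0.442.
ΔS_mix = −R(n_A ln x_A + n_B ln x_B) = −8.314 × (1.89 ln 0.558 + 1.5 ln 0.442) = 19.3 J/K.

ΔS_mix = 19.3 J/K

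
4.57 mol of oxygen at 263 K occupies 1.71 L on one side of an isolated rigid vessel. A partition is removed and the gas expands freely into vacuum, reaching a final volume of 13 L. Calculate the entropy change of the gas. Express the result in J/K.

ΔS_gas = 77.1 J/K

For an ideal gas in free expansion Q = 0 and W = 0, so T is unchanged.
Entropy is a state function; using a reversible isothermal path, ΔS_gas = nR ln(V₂/V₁) = 4.57 × 8.314 × ln(13/1.71) = 77.1 J/K.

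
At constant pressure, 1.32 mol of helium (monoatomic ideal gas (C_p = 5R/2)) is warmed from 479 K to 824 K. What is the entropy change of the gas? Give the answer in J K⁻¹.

ΔS = 14.9 J/K

At constant pressure, ΔS = nC_p ln(T₂/T₁) with C_p = 5R/2 = 20.79 J mol⁻¹ K⁻¹.
ΔS = 1.32 × 20.79 × ln(824/479) = 14.9 J/K.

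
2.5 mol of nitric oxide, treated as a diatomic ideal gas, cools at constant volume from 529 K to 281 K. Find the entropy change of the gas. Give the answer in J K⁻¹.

ΔS = -32.9 J/K

At constant volume, ΔS = nC_V ln(T₂/T₁) with C_V = 5R/2 = 20.79 J mol⁻¹ K⁻¹.
ΔS = 2.5 × 20.79 × ln(281/529) = -32.9 J/K.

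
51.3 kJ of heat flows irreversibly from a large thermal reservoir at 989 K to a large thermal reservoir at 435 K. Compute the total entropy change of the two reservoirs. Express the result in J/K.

ΔS_hot = −Q/T_H = −51300/989 = -51.871 J/K and ΔS_cold = +Q/T_C = 51300/435 = 117.93 J/K.
ΔS_total = -51.871 + 117.93 = 66.1 J/K, positive as the second law requires.

ΔS_total = 66.1 J/K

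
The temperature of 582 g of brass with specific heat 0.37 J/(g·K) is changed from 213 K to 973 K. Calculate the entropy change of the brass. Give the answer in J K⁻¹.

ΔS = ∫dQ_rev/T = m c ln(T₂/T₁) = 582 × 0.37 × ln(973/213) = 327 J/K.

ΔS = 327 J/K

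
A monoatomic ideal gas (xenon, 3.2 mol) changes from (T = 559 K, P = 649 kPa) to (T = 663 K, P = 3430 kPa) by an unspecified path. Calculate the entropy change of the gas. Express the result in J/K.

ΔS = -32.9 J/K

ΔS = nC_p ln(T₂/T₁) − nR ln(P₂/P₁), with C_p = 5R/2 = 20.79 J mol⁻¹ K⁻¹ for a monoatomic ideal gas.
ΔS = 3.2 × [20.79 × ln(663/559) − 8.314 × ln(3430/649)] = -32.9 J/K.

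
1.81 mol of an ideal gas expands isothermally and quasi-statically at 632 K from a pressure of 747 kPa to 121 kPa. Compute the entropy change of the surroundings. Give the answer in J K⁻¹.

For an isothermal ideal gas ΔS_gas = nR ln(P₁/P₂) = 1.81 × 8.314 × ln(747/121) = 27.4 J/K.
The process is reversible, so ΔS_surr = −ΔS_gas = -27.4 J/K and ΔS_universe = 0.

ΔS_surr = -27.4 J/K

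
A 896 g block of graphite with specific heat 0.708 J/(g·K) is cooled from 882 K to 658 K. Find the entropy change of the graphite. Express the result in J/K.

ΔS = -186 J/K

ΔS = ∫dQ_rev/T = m c ln(T₂/T₁) = 896 × 0.708 × ln(658/882) = -186 J/K.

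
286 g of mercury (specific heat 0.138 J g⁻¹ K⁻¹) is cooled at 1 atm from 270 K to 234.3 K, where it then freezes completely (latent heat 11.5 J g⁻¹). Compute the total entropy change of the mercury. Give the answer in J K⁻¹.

Cooling step: ΔS₁ = m c ln(T_tr/T_i) = 286 × 0.138 × ln(234.3/270) = -5.597 J/K.
Phase change: ΔS₂ = −mL/T_tr = −286 × 11.5 / 234.3 = -14.04 J/K.
ΔS_total = (-5.597) + (-14.04) = -19.6 J/K.

ΔS = -19.6 J/K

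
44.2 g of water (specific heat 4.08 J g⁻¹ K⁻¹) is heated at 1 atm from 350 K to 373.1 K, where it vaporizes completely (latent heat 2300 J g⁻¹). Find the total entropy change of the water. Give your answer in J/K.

ΔS = 284 J/K

Warming step: ΔS₁ = m c ln(T_tr/T_i) = 44.2 × 4.08 × ln(373.1/350) = 11.53 J/K.
Phase change: ΔS₂ = +mL/T_tr = 44.2 × 2300 / 373.1 = 272.5 J/K.
ΔS_total = (11.53) + (272.5) = 284 J/K.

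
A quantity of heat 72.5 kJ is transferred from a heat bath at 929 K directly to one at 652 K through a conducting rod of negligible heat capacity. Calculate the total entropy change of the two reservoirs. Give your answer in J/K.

ΔS_total = 33.2 J/K

ΔS_hot = −Q/T_H = −72500/929 = -78.04 J/K and ΔS_cold = +Q/T_C = 72500/652 = 111.2 J/K.
ΔS_total = -78.04 + 111.2 = 33.2 J/K, positive as the second law requires.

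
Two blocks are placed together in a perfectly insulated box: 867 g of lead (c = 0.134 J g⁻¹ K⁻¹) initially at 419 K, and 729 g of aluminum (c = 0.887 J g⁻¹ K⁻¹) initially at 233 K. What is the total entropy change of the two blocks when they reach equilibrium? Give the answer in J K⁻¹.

Energy balance: T_f = (m₁c₁T₁ + m₂c₂T₂)/(m₁c₁ + m₂c₂) = 261.33 K.
ΔS₁ = m₁c₁ ln(T_f/T₁) = 116.178 × ln(261.33/419) = -54.85 J/K.
ΔS₂ = m₂c₂ ln(T_f/T₂) = 646.623 × ln(261.33/233) = 74.19 J/K.
ΔS_total = -54.85 + 74.19 = 19.3 J/K.

ΔS_total = 19.3 J/K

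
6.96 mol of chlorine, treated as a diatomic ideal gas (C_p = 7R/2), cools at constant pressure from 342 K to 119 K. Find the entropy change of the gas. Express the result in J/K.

At constant pressure, ΔS = nC_p ln(T₂/T₁) with C_p = 7R/2 = 29.1 J mol⁻¹ K⁻¹.
ΔS = 6.96 × 29.1 × ln(119/342) = -214 J/K.

ΔS = -214 J/K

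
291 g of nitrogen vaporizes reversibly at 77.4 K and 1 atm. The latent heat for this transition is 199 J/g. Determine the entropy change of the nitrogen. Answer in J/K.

Heat absorbed by the substance: Q = mL = 291 × 199 = 57909 J.
At constant T, ΔS = Q_rev/T = 57909 / 77.4 = 748 J/K.

ΔS = 748 J/K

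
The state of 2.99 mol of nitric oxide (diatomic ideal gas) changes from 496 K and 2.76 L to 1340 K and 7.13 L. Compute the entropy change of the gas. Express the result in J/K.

Entropy is a state function: ΔS = nC_V ln(T₂/T₁) + nR ln(V₂/V₁), with C_V = 5R/2 = 20.79 J mol⁻¹ K⁻¹ for a diatomic ideal gas.
ΔS = 2.99 × [20.79 × ln(1340/496) + 8.314 × ln(7.13/2.76)] = 85.4 J/K.

ΔS = 85.4 J/K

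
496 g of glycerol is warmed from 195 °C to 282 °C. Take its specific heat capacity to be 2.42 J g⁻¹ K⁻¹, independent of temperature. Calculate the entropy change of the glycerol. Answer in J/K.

ΔS = 205 J/K

In kelvin: T₁ = 468.15 K, T₂ = 555.15 K. ΔS = ∫dQ_rev/T = m c ln(T₂/T₁) = 496 × 2.42 × ln(555.15/468.15) = 205 J/K.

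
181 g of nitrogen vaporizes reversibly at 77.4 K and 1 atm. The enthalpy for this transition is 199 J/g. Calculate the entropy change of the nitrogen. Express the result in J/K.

ΔS = 465 J/K

Heat absorbed by the substance: Q = mL = 181 × 199 = 36019 J.
At constant T, ΔS = Q_rev/T = 36019 / 77.4 = 465 J/K.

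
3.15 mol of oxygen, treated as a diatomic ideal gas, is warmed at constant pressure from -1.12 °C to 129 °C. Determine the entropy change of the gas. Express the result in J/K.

ΔS = 35.8 J/K

In kelvin: T₁ = 272.03 K, T₂ = 402.15 K. At constant pressure, ΔS = nC_p ln(T₂/T₁) with C_p = 7R/2 = 29.1 J mol⁻¹ K⁻¹.
ΔS = 3.15 × 29.1 × ln(402.15/272.03) = 35.8 J/K.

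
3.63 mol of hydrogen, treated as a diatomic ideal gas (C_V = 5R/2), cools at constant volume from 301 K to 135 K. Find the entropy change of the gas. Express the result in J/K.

At constant volume, ΔS = nC_V ln(T₂/T₁) with C_V = 5R/2 = 20.79 J mol⁻¹ K⁻¹.
ΔS = 3.63 × 20.79 × ln(135/301) = -60.5 J/K.

ΔS = -60.5 J/K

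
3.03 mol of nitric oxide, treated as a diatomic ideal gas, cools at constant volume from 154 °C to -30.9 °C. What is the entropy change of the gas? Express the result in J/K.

In kelvin: T₁ = 427.15 K, T₂ = 242.25 K. At constant volume, ΔS = nC_V ln(T₂/T₁) with C_V = 5R/2 = 20.79 J mol⁻¹ K⁻¹.
ΔS = 3.03 × 20.79 × ln(242.25/427.15) = -35.7 J/K.

ΔS = -35.7 J/K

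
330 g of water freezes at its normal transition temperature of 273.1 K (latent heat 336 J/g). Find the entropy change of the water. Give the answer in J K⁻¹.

ΔS = -406 J/K

Heat released by the substance: Q = −mL = −330 × 336 = −110880 J.
At constant T, ΔS = Q_rev/T = −110880 / 273.1 = -406 J/K.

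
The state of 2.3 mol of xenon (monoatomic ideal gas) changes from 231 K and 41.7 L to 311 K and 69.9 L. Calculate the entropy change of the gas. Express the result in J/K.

ΔS = 18.4 J/K

Entropy is a state function: ΔS = nC_V ln(T₂/T₁) + nR ln(V₂/V₁), with C_V = 3R/2 = 12.47 J mol⁻¹ K⁻¹ for a monoatomic ideal gas.
ΔS = 2.3 × [12.47 × ln(311/231) + 8.314 × ln(69.9/41.7)] = 18.4 J/K.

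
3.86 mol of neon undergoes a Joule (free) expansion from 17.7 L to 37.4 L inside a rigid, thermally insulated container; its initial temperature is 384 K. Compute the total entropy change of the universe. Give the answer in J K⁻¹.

No heat is exchanged and no work is done, so the ideal-gas temperature stays constant.
Entropy is a state function; using a reversible isothermal path, ΔS_gas = nR ln(V₂/V₁) = 3.86 × 8.314 × ln(37.4/17.7) = 24 J/K.
The insulated surroundings exchange no heat, so ΔS_surr = 0 and ΔS_universe = ΔS_gas.

ΔS_universe = 24 J/K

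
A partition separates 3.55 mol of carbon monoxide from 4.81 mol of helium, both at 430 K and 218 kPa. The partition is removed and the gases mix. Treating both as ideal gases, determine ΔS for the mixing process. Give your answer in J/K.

ΔS_mix = 47.4 J/K

Mole fractions: x_A = 3.55/8.36 = 0.425, x_B = 0.575.
ΔS_mix = −R(n_A ln x_A + n_B ln x_B) = −8.314 × (3.55 ln 0.425 + 4.81 ln 0.575) = 47.4 J/K.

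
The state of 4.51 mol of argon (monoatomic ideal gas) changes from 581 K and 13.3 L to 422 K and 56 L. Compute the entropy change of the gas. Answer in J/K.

Entropy is a state function: ΔS = nC_V ln(T₂/T₁) + nR ln(V₂/V₁), with C_V = 3R/2 = 12.47 J mol⁻¹ K⁻¹ for a monoatomic ideal gas.
ΔS = 4.51 × [12.47 × ln(422/581) + 8.314 × ln(56/13.3)] = 35.9 J/K.

ΔS = 35.9 J/K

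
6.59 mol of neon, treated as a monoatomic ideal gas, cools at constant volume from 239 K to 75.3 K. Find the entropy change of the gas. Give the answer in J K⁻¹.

At constant volume, ΔS = nC_V ln(T₂/T₁) with C_V = 3R/2 = 12.47 J mol⁻¹ K⁻¹.
ΔS = 6.59 × 12.47 × ln(75.3/239) = -94.9 J/K.

ΔS = -94.9 J/K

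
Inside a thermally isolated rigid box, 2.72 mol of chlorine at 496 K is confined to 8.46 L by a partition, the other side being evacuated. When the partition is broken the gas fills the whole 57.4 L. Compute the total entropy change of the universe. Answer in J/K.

For an ideal gas in free expansion Q = 0 and W = 0, so T is unchanged.
Entropy is a state function; using a reversible isothermal path, ΔS_gas = nR ln(V₂/V₁) = 2.72 × 8.314 × ln(57.4/8.46) = 43.3 J/K.
The insulated surroundings exchange no heat, so ΔS_surr = 0 and ΔS_universe = ΔS_gas.

ΔS_universe = 43.3 J/K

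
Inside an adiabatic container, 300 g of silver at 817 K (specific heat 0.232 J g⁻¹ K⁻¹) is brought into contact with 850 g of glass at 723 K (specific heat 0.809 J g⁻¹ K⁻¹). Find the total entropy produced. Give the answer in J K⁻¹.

ΔS_total = 0.488 J/K

Energy balance: T_f = (m₁c₁T₁ + m₂c₂T₂)/(m₁c₁ + m₂c₂) = 731.64 K.
ΔS₁ = m₁c₁ ln(T_f/T₁) = 69.6 × ln(731.64/817) = -7.6804 J/K.
ΔS₂ = m₂c₂ ln(T_f/T₂) = 687.65 × ln(731.64/723) = 8.1685 J/K.
ΔS_total = -7.6804 + 8.1685 = 0.488 J/K.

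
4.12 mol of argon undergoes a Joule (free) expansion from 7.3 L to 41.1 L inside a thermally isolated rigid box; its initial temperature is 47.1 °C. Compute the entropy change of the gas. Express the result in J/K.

For an ideal gas in free expansion Q = 0 and W = 0, so T is unchanged.
Entropy is a state function; using a reversible isothermal path, ΔS_gas = nR ln(V₂/V₁) = 4.12 × 8.314 × ln(41.1/7.3) = 59.2 J/K.

ΔS_gas = 59.2 J/K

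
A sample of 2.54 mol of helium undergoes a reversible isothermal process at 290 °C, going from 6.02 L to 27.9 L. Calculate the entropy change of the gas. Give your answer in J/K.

ΔS_gas = 32.4 J/K

For an isothermal ideal gas ΔS_gas = nR ln(V₂/V₁) = 2.54 × 8.314 × ln(27.9/6.02) = 32.4 J/K.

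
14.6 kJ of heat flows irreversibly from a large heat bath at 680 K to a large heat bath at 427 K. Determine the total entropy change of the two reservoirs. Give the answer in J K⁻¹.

ΔS_total = 12.7 J/K

ΔS_hot = −Q/T_H = −14600/680 = -21.47 J/K and ΔS_cold = +Q/T_C = 14600/427 = 34.19 J/K.
ΔS_total = -21.47 + 34.19 = 12.7 J/K, positive as the second law requires.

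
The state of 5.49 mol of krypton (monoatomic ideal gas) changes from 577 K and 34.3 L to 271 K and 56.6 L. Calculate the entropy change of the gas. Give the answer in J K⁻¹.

ΔS = -28.9 J/K

Entropy is a state function: ΔS = nC_V ln(T₂/T₁) + nR ln(V₂/V₁), with C_V = 3R/2 = 12.47 J mol⁻¹ K⁻¹ for a monoatomic ideal gas.
ΔS = 5.49 × [12.47 × ln(271/577) + 8.314 × ln(56.6/34.3)] = -28.9 J/K.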